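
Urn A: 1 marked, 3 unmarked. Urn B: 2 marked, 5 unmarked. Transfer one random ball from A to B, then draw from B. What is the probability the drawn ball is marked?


P(transfer marked) = 1/4; P(transfer unmarked) = 3/4
If marked transferred: Urn II has 3 marked of 8, so P(marked|marked moved) = 3/8
If unmarked transferred: Urn II has 2 marked of 8, so P(marked|unmarked moved) = 1/4
By total probability: P(marked) = 1/4*3/8 + 3/4*1/4 = 9/32

9/32


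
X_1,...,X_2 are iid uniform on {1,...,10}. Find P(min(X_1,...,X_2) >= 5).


P(min >= 5) = P(all X_i >= 5) = (P(X_1 >= 5))^2
= (6/10)^2 = (3/5)^2 = 9/25

9/25


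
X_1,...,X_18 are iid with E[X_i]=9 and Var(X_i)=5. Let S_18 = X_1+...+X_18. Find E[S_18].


E[S_n] = n*E[X_1] = 18*9 = 162

162


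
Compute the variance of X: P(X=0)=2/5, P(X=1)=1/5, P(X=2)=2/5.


E[X] = 1, E[X^2] = 9/5
Var(X) = E[X^2] - (E[X])^2 = 9/5 - (1)^2 = 4/5

4/5


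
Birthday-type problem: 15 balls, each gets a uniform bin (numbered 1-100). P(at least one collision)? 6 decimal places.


P(all different) = prod((100-i)/100 for i=0..14) = 0.331284
P(at least one match) = 1 - 0.331284 = 0.668716

0.668716


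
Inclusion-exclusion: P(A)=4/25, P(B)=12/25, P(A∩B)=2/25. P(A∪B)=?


P(A∪B) = P(A) + P(B) - P(A∩B)
= 4/25 + 12/25 - 2/25 = 14/25

14/25


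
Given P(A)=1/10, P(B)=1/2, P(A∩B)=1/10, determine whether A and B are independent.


P(A)*P(B) = 1/10*1/2 = 1/20
P(A∩B) = 1/10 != 1/20, so not independent

No, A and B are not independent


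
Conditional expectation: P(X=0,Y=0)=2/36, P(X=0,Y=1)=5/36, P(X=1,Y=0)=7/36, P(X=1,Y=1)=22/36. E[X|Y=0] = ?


P(Y=0) = 9/36
E[X|Y=0] = (0*2 + 1*7)/9 = 7/9

7/9


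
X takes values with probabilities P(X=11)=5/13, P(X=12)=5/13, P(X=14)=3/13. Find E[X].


E[X] = sum(x * P(x))
= 11*5/13 + 12*5/13 + 14*3/13
= 157/13

157/13


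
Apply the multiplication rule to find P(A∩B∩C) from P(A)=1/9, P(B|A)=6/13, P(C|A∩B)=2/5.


P(A∩B∩C) = P(A) * P(B|A) * P(C|A∩B)
= 1/9 * 6/13 * 2/5
= 2/39 * 2/5 = 4/195

4/195


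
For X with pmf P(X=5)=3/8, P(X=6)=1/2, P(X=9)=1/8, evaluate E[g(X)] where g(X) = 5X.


E[5X] = sum(g(x)*P(x))
= 25*3/8 + 30*1/2 + 45*1/8
= 30

30


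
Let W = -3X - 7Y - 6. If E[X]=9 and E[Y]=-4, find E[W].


E[-3X - 7Y - 6] = -3*E[X] - 7*E[Y] - 6
= (-3)*(9) + (-7)*(-4) + (-6)
= -27 + 28 - 6 = -5

-5


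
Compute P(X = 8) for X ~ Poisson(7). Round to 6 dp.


P(X=8) = e^(-7) * 7^8 / 8!
≈ 0.0009118819656 * 5764801 / 40320
≈ 0.130377

0.130377


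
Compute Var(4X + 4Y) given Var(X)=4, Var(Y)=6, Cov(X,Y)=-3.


Var(4X + 4Y) = 4^2*Var(X) + 4^2*Var(Y) + 2*4*4*Cov(X,Y)
= 16*4 + 16*6 + 32*(-3)
= 64 + 96 - 96 = 64

64


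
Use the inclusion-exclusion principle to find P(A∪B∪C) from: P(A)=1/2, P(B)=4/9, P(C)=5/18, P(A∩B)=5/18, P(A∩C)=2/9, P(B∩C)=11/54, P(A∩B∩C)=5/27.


P(A∪B∪C) = P(A)+P(B)+P(C) - P(AB)-P(AC)-P(BC) + P(ABC)
= 1/2+4/9+5/18 - 5/18-2/9-11/54 + 5/27
= 19/27

19/27


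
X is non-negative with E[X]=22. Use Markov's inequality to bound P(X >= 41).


Markov: P(X >= a) <= E[X]/a
P(X >= 41) <= 22/41

22/41


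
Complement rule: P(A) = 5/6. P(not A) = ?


P(A') = 1 - P(A) = 1 - 5/6 = 1/6

1/6


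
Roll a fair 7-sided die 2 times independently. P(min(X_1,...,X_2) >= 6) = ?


P(min >= 6) = P(all X_i >= 6) = (P(X_1 >= 6))^2
= (2/7)^2 = 4/49

4/49


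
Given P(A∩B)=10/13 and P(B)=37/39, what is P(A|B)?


P(A|B) = P(A∩B)/P(B) = (30/39)/(37/39) = 30/37

30/37


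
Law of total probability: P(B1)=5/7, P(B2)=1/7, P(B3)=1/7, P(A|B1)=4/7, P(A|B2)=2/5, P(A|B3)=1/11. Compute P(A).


P(A) = P(A|B1)P(B1) + P(A|B2)P(B2) + P(A|B3)P(B3)
= 4/7*5/7 + 2/5*1/7 + 1/11*1/7
= 20/49 + 2/35 + 1/77 = 1289/2695

1289/2695


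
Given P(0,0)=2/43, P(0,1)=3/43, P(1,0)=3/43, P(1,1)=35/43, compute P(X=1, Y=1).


Read from table: P(X=1, Y=1) = 35/43

35/43


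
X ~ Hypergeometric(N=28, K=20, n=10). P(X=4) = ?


P(X=4) = C(20,4)*C(8,6) / C(28,10)
= 4845*28 / 13123110
= 135660/13123110 = 34/3289

34/3289


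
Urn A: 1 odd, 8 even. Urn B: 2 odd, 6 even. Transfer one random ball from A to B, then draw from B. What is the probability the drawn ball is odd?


P(transfer odd) = 1/9; P(transfer even) = 8/9
If odd transferred: Urn II has 3 odd of 9, so P(odd|odd moved) = 1/3
If even transferred: Urn II has 2 odd of 9, so P(odd|even moved) = 2/9
By total probability: P(odd) = 1/9*1/3 + 8/9*2/9 = 19/81

19/81


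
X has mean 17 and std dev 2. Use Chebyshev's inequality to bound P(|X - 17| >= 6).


k = 6/2 = 3
Chebyshev: P(|X-mu| >= k*sigma) <= 1/k^2 = 1/3^2 = 1/9

1/9


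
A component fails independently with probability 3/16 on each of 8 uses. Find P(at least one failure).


P(at least one) = 1 - P(none)
P(none) = (1 - 3/16)^8 = (13/16)^8 = 815730721/4294967296
P(at least one) = 1 - 815730721/4294967296 = 3479236575/4294967296

3479236575/4294967296


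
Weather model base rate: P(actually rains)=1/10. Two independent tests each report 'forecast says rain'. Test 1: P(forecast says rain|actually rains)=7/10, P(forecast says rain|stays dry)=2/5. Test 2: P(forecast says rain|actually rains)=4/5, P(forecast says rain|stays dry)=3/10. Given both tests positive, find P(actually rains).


After test 1: P(+) = 7/10*1/10 + 2/5*9/10 = 43/100
P(B|+) = (7/100)/(43/100) = 7/43
After test 2 (use post1 as new prior): P(+) = 4/5*7/43 + 3/10*36/43 = 82/215
P(B|+,+) = (28/215)/(82/215) = 14/41

14/41


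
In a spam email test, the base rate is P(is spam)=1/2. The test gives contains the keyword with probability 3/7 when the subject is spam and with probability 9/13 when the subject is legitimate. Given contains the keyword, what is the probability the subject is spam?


P(A) = P(A|B)P(B) + P(A|B')P(B') = 3/7*1/2 + 9/13*1/2 = 51/91
P(B|A) = P(A|B)P(B)/P(A) = (3/14)/(51/91) = 13/34

13/34


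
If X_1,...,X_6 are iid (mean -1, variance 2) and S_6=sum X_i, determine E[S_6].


E[S_n] = n*E[X_1] = 6*-1 = -6

-6


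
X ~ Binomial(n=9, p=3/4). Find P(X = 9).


P(X=9) = C(9,9) * p^9 * (1-p)^0
= 1 * 19683/262144 * 1
= 19683/262144

19683/262144


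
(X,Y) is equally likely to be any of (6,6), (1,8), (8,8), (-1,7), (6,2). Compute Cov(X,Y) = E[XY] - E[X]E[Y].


E[X]=4, E[Y]=31/5, E[XY]=113/5
Cov(X,Y) = E[XY] - E[X]E[Y] = 113/5 - 4*31/5 = -11/5

-11/5


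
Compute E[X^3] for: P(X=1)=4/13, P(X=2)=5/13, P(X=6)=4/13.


E[X^3] = sum(x^3 * P(x))
= 1*4/13 + 8*5/13 + 216*4/13
= 908/13

908/13


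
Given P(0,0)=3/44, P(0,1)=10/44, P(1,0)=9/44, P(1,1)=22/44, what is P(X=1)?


P(X=1) = P(1,0)+P(1,1) = 9/44 + 22/44 = 31/44

31/44


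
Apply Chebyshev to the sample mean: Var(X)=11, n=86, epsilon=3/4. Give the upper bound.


Var(Xbar) = Var(X)/n = 11/86
Chebyshev: P(|Xbar-mu| >= 3/4) <= Var(Xbar)/(3/4)^2 = (11/86)/(9/16) = 88/387

88/387


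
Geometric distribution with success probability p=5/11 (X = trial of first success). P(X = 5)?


P(X=5) = (1-p)^4 * p = (6/11)^4 * 5/11
= 1296/14641 * 5/11 = 6480/161051

6480/161051


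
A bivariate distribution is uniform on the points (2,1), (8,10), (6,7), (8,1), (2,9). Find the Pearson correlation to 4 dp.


Cov(X,Y) = 0.8800, Var(X) = 7.3600, Var(Y) = 15.0400
rho = Cov/(sqrt(VarX)*sqrt(VarY)) = 0.0836

0.0836


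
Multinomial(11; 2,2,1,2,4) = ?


11! = 39916800
Denominator: 2!=2 * 2!=2 * 1!=1 * 2!=2 * 4!=24
Coefficient = 39916800 / 192 = 207900

207900


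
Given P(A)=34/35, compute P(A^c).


P(A') = 1 - P(A) = 1 - 34/35 = 1/35

1/35


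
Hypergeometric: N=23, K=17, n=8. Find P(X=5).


P(X=5) = C(17,5)*C(6,3) / C(23,8)
= 6188*20 / 490314
= 123760/490314 = 3640/14421

3640/14421


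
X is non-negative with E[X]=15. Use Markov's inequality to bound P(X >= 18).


Markov: P(X >= a) <= E[X]/a
P(X >= 18) <= 15/18 = 5/6

5/6


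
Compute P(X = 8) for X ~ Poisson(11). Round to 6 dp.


P(X=8) = e^(-11) * 11^8 / 8!
≈ 0.00001670170079 * 214358881 / 40320
≈ 0.088794

0.088794


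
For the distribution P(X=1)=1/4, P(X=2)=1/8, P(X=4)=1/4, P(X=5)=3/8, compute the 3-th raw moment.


E[X^3] = sum(x^3 * P(x))
= 1*1/4 + 8*1/8 + 64*1/4 + 125*3/8
= 513/8

513/8


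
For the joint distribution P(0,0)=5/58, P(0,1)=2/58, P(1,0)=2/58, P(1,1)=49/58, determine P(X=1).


P(X=1) = P(1,0)+P(1,1) = 2/58 + 49/58 = 51/58

51/58


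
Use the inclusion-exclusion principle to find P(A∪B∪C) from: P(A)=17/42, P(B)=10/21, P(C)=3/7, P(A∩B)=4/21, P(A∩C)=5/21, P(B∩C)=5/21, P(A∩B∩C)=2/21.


P(A∪B∪C) = P(A)+P(B)+P(C) - P(AB)-P(AC)-P(BC) + P(ABC)
= 17/42+10/21+3/7 - 4/21-5/21-5/21 + 2/21
= 31/42

31/42


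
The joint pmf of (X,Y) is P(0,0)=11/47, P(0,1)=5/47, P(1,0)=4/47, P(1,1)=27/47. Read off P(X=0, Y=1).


Read from table: P(X=0, Y=1) = 5/47

5/47


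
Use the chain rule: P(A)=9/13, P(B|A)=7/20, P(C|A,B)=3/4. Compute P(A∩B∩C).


P(A∩B∩C) = P(A) * P(B|A) * P(C|A∩B)
= 9/13 * 7/20 * 3/4
= 63/260 * 3/4 = 189/1040

189/1040


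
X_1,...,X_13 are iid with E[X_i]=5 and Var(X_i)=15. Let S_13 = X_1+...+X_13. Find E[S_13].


E[S_n] = n*E[X_1] = 13*5 = 65

65


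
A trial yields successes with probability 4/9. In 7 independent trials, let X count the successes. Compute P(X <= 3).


P(X<=3) = P(X=0) + P(X=1) + P(X=2) + P(X=3)
= 78125/4782969 + 437500/4782969 + 350000/1594323 + 1400000/4782969
= 2965625/4782969

2965625/4782969


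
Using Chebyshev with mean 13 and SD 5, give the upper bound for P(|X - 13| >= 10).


k = 10/5 = 2
Chebyshev: P(|X-mu| >= k*sigma) <= 1/k^2 = 1/2^2 = 1/4

1/4


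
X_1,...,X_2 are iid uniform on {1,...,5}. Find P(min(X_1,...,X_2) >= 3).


P(min >= 3) = P(all X_i >= 3) = (P(X_1 >= 3))^2
= (3/5)^2 = 9/25

9/25


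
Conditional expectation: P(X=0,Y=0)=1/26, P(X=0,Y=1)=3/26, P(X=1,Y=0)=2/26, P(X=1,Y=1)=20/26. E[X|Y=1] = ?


P(Y=1) = 23/26
E[X|Y=1] = (0*3 + 1*20)/23 = 20/23

20/23


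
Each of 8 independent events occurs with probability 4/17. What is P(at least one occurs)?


P(at least one) = 1 - P(none)
P(none) = (1 - 4/17)^8 = (13/17)^8 = 815730721/6975757441
P(at least one) = 1 - 815730721/6975757441 = 6160026720/6975757441

6160026720/6975757441


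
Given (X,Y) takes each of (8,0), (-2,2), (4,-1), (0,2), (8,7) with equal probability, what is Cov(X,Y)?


E[X]=18/5, E[Y]=2, E[XY]=48/5
Cov(X,Y) = E[XY] - E[X]E[Y] = 48/5 - 18/5*2 = 12/5

12/5


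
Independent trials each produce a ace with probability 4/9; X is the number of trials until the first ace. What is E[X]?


For geometric (trials until first success), E[X] = 1/p = 1/(4/9) = 9/4

9/4


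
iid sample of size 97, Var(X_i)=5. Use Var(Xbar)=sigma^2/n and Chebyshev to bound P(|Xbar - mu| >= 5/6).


Var(Xbar) = Var(X)/n = 5/97
Chebyshev: P(|Xbar-mu| >= 5/6) <= Var(Xbar)/(5/6)^2 = (5/97)/(25/36) = 36/485

36/485


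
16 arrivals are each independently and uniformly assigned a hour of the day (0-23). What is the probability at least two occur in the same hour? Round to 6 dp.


P(all different) = prod((24-i)/24 for i=0..15) = 0.001270
P(at least one match) = 1 - 0.001270 = 0.998730

0.998730


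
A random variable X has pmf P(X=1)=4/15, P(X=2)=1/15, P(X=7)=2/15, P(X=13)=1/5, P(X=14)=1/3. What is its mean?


E[X] = sum(x * P(x))
= 1*4/15 + 2*1/15 + 7*2/15 + 13*1/5 + 14*1/3
= 43/5

43/5


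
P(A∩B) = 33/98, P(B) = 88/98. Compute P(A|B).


P(A|B) = P(A∩B)/P(B) = (33/98)/(88/98) = 33/88 = 3/8

3/8


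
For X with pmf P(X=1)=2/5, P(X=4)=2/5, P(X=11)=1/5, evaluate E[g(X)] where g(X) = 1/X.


E[1/X] = sum(g(x)*P(x))
= 1*2/5 + 1/4*2/5 + 1/11*1/5
= 57/110

57/110


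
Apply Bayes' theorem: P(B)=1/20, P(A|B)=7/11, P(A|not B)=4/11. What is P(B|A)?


P(A) = P(A|B)P(B) + P(A|B')P(B') = 7/11*1/20 + 4/11*19/20 = 83/220
P(B|A) = P(A|B)P(B)/P(A) = (7/220)/(83/220) = 7/83

7/83


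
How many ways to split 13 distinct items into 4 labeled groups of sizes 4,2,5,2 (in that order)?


13! = 6227020800
Denominator: 4!=24 * 2!=2 * 5!=120 * 2!=2
Coefficient = 6227020800 / 11520 = 540540

540540


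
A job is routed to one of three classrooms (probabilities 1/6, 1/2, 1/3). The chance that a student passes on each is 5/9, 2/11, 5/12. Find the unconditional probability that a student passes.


P(A) = P(A|B1)P(B1) + P(A|B2)P(B2) + P(A|B3)P(B3)
= 5/9*1/6 + 2/11*1/2 + 5/12*1/3
= 5/54 + 1/11 + 5/36 = 383/1188

383/1188


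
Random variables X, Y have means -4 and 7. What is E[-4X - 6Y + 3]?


E[-4X - 6Y + 3] = -4*E[X] - 6*E[Y] + 3
= (-4)*(-4) + (-6)*(7) + (3)
= 16 - 42 + 3 = -23

-23


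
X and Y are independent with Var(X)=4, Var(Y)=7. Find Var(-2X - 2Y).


Independence => Cov(X,Y)=0
Var(-2X - 2Y) = (-2)^2*Var(X) + (-2)^2*Var(Y)
= 4*4 + 4*7 = 44

44


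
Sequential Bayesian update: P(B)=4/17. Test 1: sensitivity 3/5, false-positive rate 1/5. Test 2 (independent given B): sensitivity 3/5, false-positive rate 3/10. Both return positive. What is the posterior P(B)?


After test 1: P(+) = 3/5*4/17 + 1/5*13/17 = 5/17
P(B|+) = (12/85)/(5/17) = 12/25
After test 2 (use post1 as new prior): P(+) = 3/5*12/25 + 3/10*13/25 = 111/250
P(B|+,+) = (36/125)/(111/250) = 24/37

24/37


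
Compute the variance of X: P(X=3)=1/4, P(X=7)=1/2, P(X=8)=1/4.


E[X] = 25/4, E[X^2] = 171/4
Var(X) = E[X^2] - (E[X])^2 = 171/4 - (25/4)^2 = 59/16

59/16


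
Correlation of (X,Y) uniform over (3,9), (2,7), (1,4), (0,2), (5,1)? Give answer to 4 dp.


Cov(X,Y) = -0.1200, Var(X) = 2.9600, Var(Y) = 9.0400
rho = Cov/(sqrt(VarX)*sqrt(VarY)) = -0.0232

-0.0232


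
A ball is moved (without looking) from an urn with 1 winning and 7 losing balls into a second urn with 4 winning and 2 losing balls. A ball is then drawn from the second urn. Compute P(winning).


P(transfer winning) = 1/8; P(transfer losing) = 7/8
If winning transferred: Urn II has 5 winning of 7, so P(winning|winning moved) = 5/7
If losing transferred: Urn II has 4 winning of 7, so P(winning|losing moved) = 4/7
By total probability: P(winning) = 1/8*5/7 + 7/8*4/7 = 33/56

33/56


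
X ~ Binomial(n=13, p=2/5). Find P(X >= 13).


P(X>=13) = P(X=13)
= 8192/1220703125
= 8192/1220703125

8192/1220703125


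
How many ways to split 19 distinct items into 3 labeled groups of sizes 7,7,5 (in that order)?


19! = 121645100408832000
Denominator: 7!=5040 * 7!=5040 * 5!=120
Coefficient = 121645100408832000 / 3048192000 = 39907296

39907296


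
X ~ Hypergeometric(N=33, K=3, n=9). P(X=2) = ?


P(X=2) = C(3,2)*C(30,7) / C(33,9)
= 3*2035800 / 38567100
= 6107400/38567100 = 54/341

54/341


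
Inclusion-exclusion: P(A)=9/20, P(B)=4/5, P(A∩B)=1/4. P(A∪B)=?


P(A∪B) = P(A) + P(B) - P(A∩B)
= 9/20 + 4/5 - 1/4 = 1

1


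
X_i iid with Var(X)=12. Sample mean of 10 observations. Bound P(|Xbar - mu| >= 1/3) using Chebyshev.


Var(Xbar) = Var(X)/n = 12/10
Chebyshev: P(|Xbar-mu| >= 1/3) <= Var(Xbar)/(1/3)^2 = (6/5)/(1/9) = 54/5
Bound exceeds 1, so trivial bound: 1

1


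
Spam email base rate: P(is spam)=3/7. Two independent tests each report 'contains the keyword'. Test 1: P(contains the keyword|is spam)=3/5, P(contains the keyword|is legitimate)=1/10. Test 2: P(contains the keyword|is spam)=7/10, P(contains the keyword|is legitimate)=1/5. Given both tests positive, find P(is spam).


After test 1: P(+) = 3/5*3/7 + 1/10*4/7 = 11/35
P(B|+) = (9/35)/(11/35) = 9/11
After test 2 (use post1 as new prior): P(+) = 7/10*9/11 + 1/5*2/11 = 67/110
P(B|+,+) = (63/110)/(67/110) = 63/67

63/67


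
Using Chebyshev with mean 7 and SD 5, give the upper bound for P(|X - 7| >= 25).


k = 25/5 = 5
Chebyshev: P(|X-mu| >= k*sigma) <= 1/k^2 = 1/5^2 = 1/25

1/25


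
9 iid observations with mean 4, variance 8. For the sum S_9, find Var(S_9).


By independence, Var(S_n) = n*Var(X_1) = 9*8 = 72

72


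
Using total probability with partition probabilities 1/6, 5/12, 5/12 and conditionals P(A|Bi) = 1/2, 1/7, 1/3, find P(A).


P(A) = P(A|B1)P(B1) + P(A|B2)P(B2) + P(A|B3)P(B3)
= 1/2*1/6 + 1/7*5/12 + 1/3*5/12
= 1/12 + 5/84 + 5/36 = 71/252

71/252


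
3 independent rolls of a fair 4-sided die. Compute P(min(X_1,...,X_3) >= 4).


P(min >= 4) = P(all X_i >= 4) = (P(X_1 >= 4))^3
= (1/4)^3 = 1/64

1/64


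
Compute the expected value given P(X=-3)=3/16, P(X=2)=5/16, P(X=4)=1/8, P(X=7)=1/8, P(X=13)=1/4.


E[X] = sum(x * P(x))
= -3*3/16 + 2*5/16 + 4*1/8 + 7*1/8 + 13*1/4
= 75/16

75/16


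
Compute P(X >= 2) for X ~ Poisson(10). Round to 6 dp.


P(X>=2) = 1 - P(X<=1) = 1 - (e^(-10)*10^0/0! + e^(-10)*10^1/1!)
≈ 1 - (0.0000453999 + 0.0004539993)
= 1 - 0.0004993992 = 0.9995006008
≈ 0.999501

0.999501


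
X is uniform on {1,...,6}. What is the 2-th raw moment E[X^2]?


E[X^2] = (1/6) * sum(x^2 for x=1..6)
= 91/6

91/6


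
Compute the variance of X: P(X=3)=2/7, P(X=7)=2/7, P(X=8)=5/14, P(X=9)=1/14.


E[X] = 89/14, E[X^2] = 633/14
Var(X) = E[X^2] - (E[X])^2 = 633/14 - (89/14)^2 = 941/196

941/196


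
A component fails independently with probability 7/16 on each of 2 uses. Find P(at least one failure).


P(at least one) = 1 - P(none)
P(none) = (1 - 7/16)^2 = (9/16)^2 = 81/256
P(at least one) = 1 - 81/256 = 175/256

175/256


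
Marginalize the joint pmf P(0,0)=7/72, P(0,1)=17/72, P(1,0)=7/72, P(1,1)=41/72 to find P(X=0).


P(X=0) = P(0,0)+P(0,1) = 7/72 + 17/72 = 24/72 = 1/3

1/3


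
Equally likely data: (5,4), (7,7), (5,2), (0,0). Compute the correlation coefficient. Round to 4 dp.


Cov(X,Y) = 5.9375, Var(X) = 6.6875, Var(Y) = 6.6875
rho = Cov/(sqrt(VarX)*sqrt(VarY)) = 0.8879

0.8879


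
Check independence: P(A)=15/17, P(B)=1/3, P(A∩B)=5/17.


P(A)*P(B) = 15/17*1/3 = 5/17
P(A∩B) = 5/17, which equals P(A)P(B), so independent

Yes, A and B are independent


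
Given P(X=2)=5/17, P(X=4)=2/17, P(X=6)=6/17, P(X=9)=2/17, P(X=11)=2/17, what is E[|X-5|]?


E[|X-5|] = sum(g(x)*P(x))
= 3*5/17 + 1*2/17 + 1*6/17 + 4*2/17 + 6*2/17
= 43/17

43/17


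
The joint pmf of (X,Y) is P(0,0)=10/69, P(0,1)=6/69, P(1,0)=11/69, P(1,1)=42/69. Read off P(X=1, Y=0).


Read from table: P(X=1, Y=0) = 11/69

11/69


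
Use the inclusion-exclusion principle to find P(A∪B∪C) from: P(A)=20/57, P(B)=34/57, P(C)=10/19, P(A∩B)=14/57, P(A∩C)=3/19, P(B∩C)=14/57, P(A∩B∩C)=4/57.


P(A∪B∪C) = P(A)+P(B)+P(C) - P(AB)-P(AC)-P(BC) + P(ABC)
= 20/57+34/57+10/19 - 14/57-3/19-14/57 + 4/57
= 17/19

17/19


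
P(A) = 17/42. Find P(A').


P(A') = 1 - P(A) = 1 - 17/42 = 25/42

25/42


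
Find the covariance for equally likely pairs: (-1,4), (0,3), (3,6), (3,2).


E[X]=5/4, E[Y]=15/4, E[XY]=5
Cov(X,Y) = E[XY] - E[X]E[Y] = 5 - 5/4*15/4 = 5/16

5/16


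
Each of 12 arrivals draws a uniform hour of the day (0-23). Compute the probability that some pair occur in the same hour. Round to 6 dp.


P(all different) = prod((24-i)/24 for i=0..11) = 0.035468
P(at least one match) = 1 - 0.035468 = 0.964532

0.964532


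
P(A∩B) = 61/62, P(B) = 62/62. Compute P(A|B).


P(A|B) = P(A∩B)/P(B) = (61/62)/(62/62) = 61/62

61/62


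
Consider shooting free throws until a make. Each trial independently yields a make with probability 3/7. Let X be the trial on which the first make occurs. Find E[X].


For geometric (trials until first success), E[X] = 1/p = 1/(3/7) = 7/3

7/3


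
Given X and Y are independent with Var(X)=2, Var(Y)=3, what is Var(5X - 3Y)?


Independence => Cov(X,Y)=0
Var(5X - 3Y) = 5^2*Var(X) + (-3)^2*Var(Y)
= 25*2 + 9*3 = 77

77


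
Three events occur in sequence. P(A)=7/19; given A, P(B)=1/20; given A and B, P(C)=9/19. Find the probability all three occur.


P(A∩B∩C) = P(A) * P(B|A) * P(C|A∩B)
= 7/19 * 1/20 * 9/19
= 7/380 * 9/19 = 63/7220

63/7220


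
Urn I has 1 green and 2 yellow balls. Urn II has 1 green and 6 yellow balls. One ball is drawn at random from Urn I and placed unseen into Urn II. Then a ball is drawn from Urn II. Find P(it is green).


P(transfer green) = 1/3; P(transfer yellow) = 2/3
If green transferred: Urn II has 2 green of 8, so P(green|green moved) = 1/4
If yellow transferred: Urn II has 1 green of 8, so P(green|yellow moved) = 1/8
By total probability: P(green) = 1/3*1/4 + 2/3*1/8 = 1/6

1/6


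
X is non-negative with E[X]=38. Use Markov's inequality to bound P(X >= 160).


Markov: P(X >= a) <= E[X]/a
P(X >= 160) <= 38/160 = 19/80

19/80


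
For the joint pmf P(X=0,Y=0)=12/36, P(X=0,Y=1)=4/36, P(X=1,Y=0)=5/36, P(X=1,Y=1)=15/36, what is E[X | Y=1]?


P(Y=1) = 19/36
E[X|Y=1] = (0*4 + 1*15)/19 = 15/19

15/19


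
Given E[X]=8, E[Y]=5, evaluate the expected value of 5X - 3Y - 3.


E[5X - 3Y - 3] = 5*E[X] - 3*E[Y] - 3
= (5)*(8) + (-3)*(5) + (-3)
= 40 - 15 - 3 = 22

22


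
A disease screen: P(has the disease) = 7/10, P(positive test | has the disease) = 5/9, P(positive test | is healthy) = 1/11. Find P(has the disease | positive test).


P(A) = P(A|B)P(B) + P(A|B')P(B') = 5/9*7/10 + 1/11*3/10 = 206/495
P(B|A) = P(A|B)P(B)/P(A) = (7/18)/(206/495) = 385/412

385/412


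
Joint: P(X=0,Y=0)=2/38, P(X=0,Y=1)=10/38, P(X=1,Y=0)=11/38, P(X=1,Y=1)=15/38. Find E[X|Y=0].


P(Y=0) = 13/38
E[X|Y=0] = (0*2 + 1*11)/13 = 11/13

11/13


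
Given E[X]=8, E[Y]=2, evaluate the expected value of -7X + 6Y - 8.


E[-7X + 6Y - 8] = -7*E[X] + 6*E[Y] - 8
= (-7)*(8) + (6)*(2) + (-8)
= -56 + 12 - 8 = -52

-52


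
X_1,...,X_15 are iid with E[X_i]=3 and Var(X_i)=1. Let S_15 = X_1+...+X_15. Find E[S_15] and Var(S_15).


E[S_n] = n*mu = 15*3 = 45
Var(S_n) = n*sigma^2 = 15*1 = 15

E[S_15]=45, Var(S_15)=15


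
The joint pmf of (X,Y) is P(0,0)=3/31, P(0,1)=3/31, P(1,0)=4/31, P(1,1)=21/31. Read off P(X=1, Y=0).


Read from table: P(X=1, Y=0) = 4/31

4/31


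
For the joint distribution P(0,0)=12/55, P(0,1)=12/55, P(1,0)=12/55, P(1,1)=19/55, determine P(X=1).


P(X=1) = P(1,0)+P(1,1) = 12/55 + 19/55 = 31/55

31/55


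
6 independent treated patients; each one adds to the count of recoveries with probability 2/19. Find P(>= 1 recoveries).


P(at least one) = 1 - P(none)
P(none) = (1 - 2/19)^6 = (17/19)^6 = 24137569/47045881
P(at least one) = 1 - 24137569/47045881 = 22908312/47045881

22908312/47045881


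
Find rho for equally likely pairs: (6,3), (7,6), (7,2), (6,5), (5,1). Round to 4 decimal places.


Cov(X,Y) = 0.7200, Var(X) = 0.5600, Var(Y) = 3.4400
rho = Cov/(sqrt(VarX)*sqrt(VarY)) = 0.5188

0.5188


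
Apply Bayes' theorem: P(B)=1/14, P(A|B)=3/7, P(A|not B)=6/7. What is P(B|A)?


P(A) = P(A|B)P(B) + P(A|B')P(B') = 3/7*1/14 + 6/7*13/14 = 81/98
P(B|A) = P(A|B)P(B)/P(A) = (3/98)/(81/98) = 1/27

1/27


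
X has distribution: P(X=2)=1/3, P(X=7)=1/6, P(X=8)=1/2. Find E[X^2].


E[X^2] = sum(g(x)*P(x))
= 4*1/3 + 49*1/6 + 64*1/2
= 83/2

83/2


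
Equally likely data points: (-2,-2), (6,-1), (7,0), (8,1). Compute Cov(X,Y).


E[X]=19/4, E[Y]=-1/2, E[XY]=3/2
Cov(X,Y) = E[XY] - E[X]E[Y] = 3/2 - 19/4*-1/2 = 31/8

31/8


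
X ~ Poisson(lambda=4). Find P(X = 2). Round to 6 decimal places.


P(X=2) = e^(-4) * 4^2 / 2!
≈ 0.01831563889 * 16 / 2
≈ 0.146525

0.146525


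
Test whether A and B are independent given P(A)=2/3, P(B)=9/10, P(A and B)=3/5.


P(A)*P(B) = 2/3*9/10 = 3/5
P(A∩B) = 3/5, which equals P(A)P(B), so independent

Yes, A and B are independent


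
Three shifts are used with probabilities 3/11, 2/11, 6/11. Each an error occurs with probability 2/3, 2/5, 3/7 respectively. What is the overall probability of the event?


P(A) = P(A|B1)P(B1) + P(A|B2)P(B2) + P(A|B3)P(B3)
= 2/3*3/11 + 2/5*2/11 + 3/7*6/11
= 2/11 + 4/55 + 18/77 = 188/385

188/385


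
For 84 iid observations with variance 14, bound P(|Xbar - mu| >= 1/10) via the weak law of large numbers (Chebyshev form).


Var(Xbar) = Var(X)/n = 14/84
Chebyshev: P(|Xbar-mu| >= 1/10) <= Var(Xbar)/(1/10)^2 = (1/6)/(1/100) = 50/3
Bound exceeds 1, so trivial bound: 1

1


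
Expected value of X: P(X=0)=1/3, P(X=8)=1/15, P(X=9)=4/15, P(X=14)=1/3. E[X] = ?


E[X] = sum(x * P(x))
= 0*1/3 + 8*1/15 + 9*4/15 + 14*1/3
= 38/5

38/5


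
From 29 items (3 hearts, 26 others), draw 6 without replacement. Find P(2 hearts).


P(X=2) = C(3,2)*C(26,4) / C(29,6)
= 3*14950 / 475020
= 44850/475020 = 115/1218

115/1218


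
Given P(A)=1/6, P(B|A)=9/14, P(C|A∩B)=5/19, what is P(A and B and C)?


P(A∩B∩C) = P(A) * P(B|A) * P(C|A∩B)
= 1/6 * 9/14 * 5/19
= 3/28 * 5/19 = 15/532

15/532


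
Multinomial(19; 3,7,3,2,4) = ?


19! = 121645100408832000
Denominator: 3!=6 * 7!=5040 * 3!=6 * 2!=2 * 4!=24
Coefficient = 121645100408832000 / 8709120 = 13967553600

13967553600


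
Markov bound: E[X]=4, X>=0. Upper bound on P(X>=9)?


Markov: P(X >= a) <= E[X]/a
P(X >= 9) <= 4/9

4/9


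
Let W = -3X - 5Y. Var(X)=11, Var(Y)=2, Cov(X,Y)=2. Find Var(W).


Var(-3X - 5Y) = (-3)^2*Var(X) + (-5)^2*Var(Y) + 2*(-3)*(-5)*Cov(X,Y)
= 9*11 + 25*2 + 30*2
= 99 + 50 + 60 = 209

209


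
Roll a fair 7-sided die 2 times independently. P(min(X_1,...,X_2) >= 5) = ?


P(min >= 5) = P(all X_i >= 5) = (P(X_1 >= 5))^2
= (3/7)^2 = 9/49

9/49


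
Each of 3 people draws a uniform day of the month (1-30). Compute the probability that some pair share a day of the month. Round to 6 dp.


P(all different) = prod((30-i)/30 for i=0..2) = 0.902222
P(at least one match) = 1 - 0.902222 = 0.097778

0.097778


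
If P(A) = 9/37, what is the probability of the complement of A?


P(A') = 1 - P(A) = 1 - 9/37 = 28/37

28/37


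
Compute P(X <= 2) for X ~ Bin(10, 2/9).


P(X<=2) = P(X=0) + P(X=1) + P(X=2)
= 282475249/3486784401 + 807072140/3486784401 + 115296020/387420489
= 236356841/387420489

236356841/387420489


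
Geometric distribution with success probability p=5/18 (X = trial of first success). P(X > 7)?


P(X > 7) = P(first 7 trials all fail) = (1-p)^7 = (13/18)^7 = 62748517/612220032

62748517/612220032


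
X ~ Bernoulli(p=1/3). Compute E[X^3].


For Bernoulli: X in {0,1}
E[X^3] = 0^3*(1-1/3) + 1^3*1/3 = 1/3

1/3


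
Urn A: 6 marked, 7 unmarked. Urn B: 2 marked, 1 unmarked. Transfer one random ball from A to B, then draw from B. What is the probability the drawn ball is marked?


P(transfer marked) = 6/13; P(transfer unmarked) = 7/13
If marked transferred: Urn II has 3 marked of 4, so P(marked|marked moved) = 3/4
If unmarked transferred: Urn II has 2 marked of 4, so P(marked|unmarked moved) = 1/2
By total probability: P(marked) = 6/13*3/4 + 7/13*1/2 = 8/13

8/13


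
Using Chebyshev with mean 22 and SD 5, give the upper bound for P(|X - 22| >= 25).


k = 25/5 = 5
Chebyshev: P(|X-mu| >= k*sigma) <= 1/k^2 = 1/5^2 = 1/25

1/25


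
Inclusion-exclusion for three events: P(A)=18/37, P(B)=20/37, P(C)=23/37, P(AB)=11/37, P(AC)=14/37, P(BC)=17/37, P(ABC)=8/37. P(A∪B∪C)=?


P(A∪B∪C) = P(A)+P(B)+P(C) - P(AB)-P(AC)-P(BC) + P(ABC)
= 18/37+20/37+23/37 - 11/37-14/37-17/37 + 8/37
= 27/37

27/37


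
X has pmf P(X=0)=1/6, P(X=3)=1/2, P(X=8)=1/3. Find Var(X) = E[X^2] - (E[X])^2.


E[X] = 25/6, E[X^2] = 155/6
Var(X) = E[X^2] - (E[X])^2 = 155/6 - (25/6)^2 = 305/36

305/36


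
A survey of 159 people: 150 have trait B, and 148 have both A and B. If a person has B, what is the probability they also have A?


P(A|B) = P(A∩B)/P(B) = (148/159)/(150/159) = 148/150 = 74/75

74/75


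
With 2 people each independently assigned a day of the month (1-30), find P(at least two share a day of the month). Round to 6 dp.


P(all different) = prod((30-i)/30 for i=0..1) = 0.966667
P(at least one match) = 1 - 0.966667 = 0.033333

0.033333


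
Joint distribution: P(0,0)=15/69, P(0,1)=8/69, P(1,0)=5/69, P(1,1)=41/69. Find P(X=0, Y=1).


Read from table: P(X=0, Y=1) = 8/69

8/69


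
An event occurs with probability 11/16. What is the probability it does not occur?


P(A') = 1 - P(A) = 1 - 11/16 = 5/16

5/16


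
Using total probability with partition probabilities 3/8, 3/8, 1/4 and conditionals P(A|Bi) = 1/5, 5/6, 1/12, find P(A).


P(A) = P(A|B1)P(B1) + P(A|B2)P(B2) + P(A|B3)P(B3)
= 1/5*3/8 + 5/6*3/8 + 1/12*1/4
= 3/40 + 5/16 + 1/48 = 49/120

49/120


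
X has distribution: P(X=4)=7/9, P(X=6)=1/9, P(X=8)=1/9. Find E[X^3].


E[X^3] = sum(g(x)*P(x))
= 64*7/9 + 216*1/9 + 512*1/9
= 392/3

392/3


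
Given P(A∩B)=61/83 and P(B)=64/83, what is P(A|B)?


P(A|B) = P(A∩B)/P(B) = (61/83)/(64/83) = 61/64

61/64


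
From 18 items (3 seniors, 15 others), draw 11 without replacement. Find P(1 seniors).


P(X=1) = C(3,1)*C(15,10) / C(18,11)
= 3*3003 / 31824
= 9009/31824 = 77/272

77/272


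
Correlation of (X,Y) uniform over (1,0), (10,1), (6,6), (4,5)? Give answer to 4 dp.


Cov(X,Y) = 0.7500, Var(X) = 10.6875, Var(Y) = 6.5000
rho = Cov/(sqrt(VarX)*sqrt(VarY)) = 0.0900

0.0900


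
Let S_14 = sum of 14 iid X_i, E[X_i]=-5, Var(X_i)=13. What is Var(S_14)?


By independence, Var(S_n) = n*Var(X_1) = 14*13 = 182

182


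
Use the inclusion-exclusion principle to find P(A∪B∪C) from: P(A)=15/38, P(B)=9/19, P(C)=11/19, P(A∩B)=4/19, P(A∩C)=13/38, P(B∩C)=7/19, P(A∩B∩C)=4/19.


P(A∪B∪C) = P(A)+P(B)+P(C) - P(AB)-P(AC)-P(BC) + P(ABC)
= 15/38+9/19+11/19 - 4/19-13/38-7/19 + 4/19
= 14/19

14/19


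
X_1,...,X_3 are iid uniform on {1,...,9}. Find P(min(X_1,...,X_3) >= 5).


P(min >= 5) = P(all X_i >= 5) = (P(X_1 >= 5))^3
= (5/9)^3 = 125/729

125/729


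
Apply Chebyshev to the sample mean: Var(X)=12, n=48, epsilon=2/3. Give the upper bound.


Var(Xbar) = Var(X)/n = 12/48
Chebyshev: P(|Xbar-mu| >= 2/3) <= Var(Xbar)/(2/3)^2 = (1/4)/(4/9) = 9/16

9/16


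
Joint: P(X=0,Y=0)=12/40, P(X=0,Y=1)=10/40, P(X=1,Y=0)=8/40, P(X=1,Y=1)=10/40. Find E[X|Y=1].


P(Y=1) = 20/40
E[X|Y=1] = (0*10 + 1*10)/20 = 10/20 = 1/2

1/2


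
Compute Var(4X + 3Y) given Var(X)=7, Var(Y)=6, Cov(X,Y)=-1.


Var(4X + 3Y) = 4^2*Var(X) + 3^2*Var(Y) + 2*4*3*Cov(X,Y)
= 16*7 + 9*6 + 24*(-1)
= 112 + 54 - 24 = 142

142


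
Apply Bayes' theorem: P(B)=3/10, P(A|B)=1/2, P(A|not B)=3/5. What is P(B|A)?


P(A) = P(A|B)P(B) + P(A|B')P(B') = 1/2*3/10 + 3/5*7/10 = 57/100
P(B|A) = P(A|B)P(B)/P(A) = (3/20)/(57/100) = 5/19

5/19


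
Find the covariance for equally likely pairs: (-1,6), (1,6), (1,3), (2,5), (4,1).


E[X]=7/5, E[Y]=21/5, E[XY]=17/5
Cov(X,Y) = E[XY] - E[X]E[Y] = 17/5 - 7/5*21/5 = -62/25

-62/25


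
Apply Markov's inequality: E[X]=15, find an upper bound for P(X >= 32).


Markov: P(X >= a) <= E[X]/a
P(X >= 32) <= 15/32

15/32


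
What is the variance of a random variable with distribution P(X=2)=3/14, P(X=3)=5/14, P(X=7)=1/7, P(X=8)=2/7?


E[X] = 67/14, E[X^2] = 411/14
Var(X) = E[X^2] - (E[X])^2 = 411/14 - (67/14)^2 = 1265/196

1265/196


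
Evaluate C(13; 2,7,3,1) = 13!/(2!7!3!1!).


13! = 6227020800
Denominator: 2!=2 * 7!=5040 * 3!=6 * 1!=1
Coefficient = 6227020800 / 60480 = 102960

102960


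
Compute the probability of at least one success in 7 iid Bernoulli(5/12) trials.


P(at least one) = 1 - P(none)
P(none) = (1 - 5/12)^7 = (7/12)^7 = 823543/35831808
P(at least one) = 1 - 823543/35831808 = 35008265/35831808

35008265/35831808


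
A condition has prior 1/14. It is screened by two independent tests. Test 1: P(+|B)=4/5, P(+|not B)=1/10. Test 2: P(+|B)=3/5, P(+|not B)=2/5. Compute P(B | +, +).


After test 1: P(+) = 4/5*1/14 + 1/10*13/14 = 3/20
P(B|+) = (2/35)/(3/20) = 8/21
After test 2 (use post1 as new prior): P(+) = 3/5*8/21 + 2/5*13/21 = 10/21
P(B|+,+) = (8/35)/(10/21) = 12/25

12/25


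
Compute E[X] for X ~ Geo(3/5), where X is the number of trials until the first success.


For geometric (trials until first success), E[X] = 1/p = 1/(3/5) = 5/3

5/3


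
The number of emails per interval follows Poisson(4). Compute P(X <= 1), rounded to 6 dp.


P(X<=1) = e^(-4)*4^0/0! + e^(-4)*4^1/1!
≈ 0.0183156389 + 0.0732625556
= 0.0915781945
≈ 0.091578

0.091578


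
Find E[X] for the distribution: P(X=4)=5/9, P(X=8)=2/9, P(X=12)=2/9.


E[X] = sum(x * P(x))
= 4*5/9 + 8*2/9 + 12*2/9
= 20/3

20/3


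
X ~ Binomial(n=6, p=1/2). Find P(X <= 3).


P(X<=3) = P(X=0) + P(X=1) + P(X=2) + P(X=3)
= 1/64 + 3/32 + 15/64 + 5/16
= 21/32

21/32


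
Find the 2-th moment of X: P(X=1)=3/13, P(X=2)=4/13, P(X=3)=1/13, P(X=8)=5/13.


E[X^2] = sum(x^2 * P(x))
= 1*3/13 + 4*4/13 + 9*1/13 + 64*5/13
= 348/13

348/13


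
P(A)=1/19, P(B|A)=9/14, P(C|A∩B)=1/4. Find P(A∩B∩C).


P(A∩B∩C) = P(A) * P(B|A) * P(C|A∩B)
= 1/19 * 9/14 * 1/4
= 9/266 * 1/4 = 9/1064

9/1064


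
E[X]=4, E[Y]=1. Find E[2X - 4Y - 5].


E[2X - 4Y - 5] = 2*E[X] - 4*E[Y] - 5
= (2)*(4) + (-4)*(1) + (-5)
= 8 - 4 - 5 = -1

-1


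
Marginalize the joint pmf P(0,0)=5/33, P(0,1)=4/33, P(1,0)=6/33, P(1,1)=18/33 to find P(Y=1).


P(Y=1) = P(0,1)+P(1,1) = 4/33 + 18/33 = 22/33 = 2/3

2/3


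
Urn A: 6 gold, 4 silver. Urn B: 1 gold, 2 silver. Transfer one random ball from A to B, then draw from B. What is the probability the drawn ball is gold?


P(transfer gold) = 6/10 = 3/5; P(transfer silver) = 2/5
If gold transferred: Urn II has 2 gold of 4, so P(gold|gold moved) = 1/2
If silver transferred: Urn II has 1 gold of 4, so P(gold|silver moved) = 1/4
By total probability: P(gold) = 3/5*1/2 + 2/5*1/4 = 2/5

2/5


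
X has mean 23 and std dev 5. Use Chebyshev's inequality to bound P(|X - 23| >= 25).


k = 25/5 = 5
Chebyshev: P(|X-mu| >= k*sigma) <= 1/k^2 = 1/5^2 = 1/25

1/25


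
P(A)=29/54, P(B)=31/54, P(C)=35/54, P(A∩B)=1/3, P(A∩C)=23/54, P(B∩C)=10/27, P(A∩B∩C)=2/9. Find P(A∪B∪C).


P(A∪B∪C) = P(A)+P(B)+P(C) - P(AB)-P(AC)-P(BC) + P(ABC)
= 29/54+31/54+35/54 - 1/3-23/54-10/27 + 2/9
= 23/27

23/27


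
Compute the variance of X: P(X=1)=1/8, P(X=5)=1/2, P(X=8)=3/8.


E[X] = 45/8, E[X^2] = 293/8
Var(X) = E[X^2] - (E[X])^2 = 293/8 - (45/8)^2 = 319/64

319/64


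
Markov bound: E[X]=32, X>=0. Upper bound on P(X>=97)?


Markov: P(X >= a) <= E[X]/a
P(X >= 97) <= 32/97

32/97


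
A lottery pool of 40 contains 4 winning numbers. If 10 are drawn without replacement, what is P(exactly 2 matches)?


P(X=2) = C(4,2)*C(36,8) / C(40,10)
= 6*30260340 / 847660528
= 181562040/847660528 = 3915/18278

3915/18278


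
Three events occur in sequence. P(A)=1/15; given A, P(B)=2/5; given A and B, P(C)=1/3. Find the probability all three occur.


P(A∩B∩C) = P(A) * P(B|A) * P(C|A∩B)
= 1/15 * 2/5 * 1/3
= 2/75 * 1/3 = 2/225

2/225


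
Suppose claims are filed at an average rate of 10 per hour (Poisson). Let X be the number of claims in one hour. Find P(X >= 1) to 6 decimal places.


P(X>=1) = 1 - P(X<=0) = 1 - (e^(-10)*10^0/0!)
≈ 1 - 0.0000453999 = 0.9999546001
≈ 0.999955

0.999955


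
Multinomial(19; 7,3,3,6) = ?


19! = 121645100408832000
Denominator: 7!=5040 * 3!=6 * 3!=6 * 6!=720
Coefficient = 121645100408832000 / 130636800 = 931170240

931170240


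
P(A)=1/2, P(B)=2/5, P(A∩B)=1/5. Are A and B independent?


P(A)*P(B) = 1/2*2/5 = 1/5
P(A∩B) = 1/5, which equals P(A)P(B), so independent

Yes, A and B are independent


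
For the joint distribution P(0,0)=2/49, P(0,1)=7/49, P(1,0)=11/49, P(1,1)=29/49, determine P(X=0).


P(X=0) = P(0,0)+P(0,1) = 2/49 + 7/49 = 9/49

9/49


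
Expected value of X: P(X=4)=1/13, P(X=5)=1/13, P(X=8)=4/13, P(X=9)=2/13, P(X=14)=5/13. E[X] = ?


E[X] = sum(x * P(x))
= 4*1/13 + 5*1/13 + 8*4/13 + 9*2/13 + 14*5/13
= 129/13

129/13


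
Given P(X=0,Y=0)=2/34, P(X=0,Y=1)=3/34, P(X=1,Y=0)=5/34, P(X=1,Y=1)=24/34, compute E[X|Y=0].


P(Y=0) = 7/34
E[X|Y=0] = (0*2 + 1*5)/7 = 5/7

5/7


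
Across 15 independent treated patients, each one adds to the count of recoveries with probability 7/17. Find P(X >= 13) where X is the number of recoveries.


P(X>=13) = P(X=13) + P(X=14) + P(X=15)
= 1017334609273500/2862423051509815793 + 101733460927350/2862423051509815793 + 4747561509943/2862423051509815793
= 1123815631710793/2862423051509815793

1123815631710793/2862423051509815793


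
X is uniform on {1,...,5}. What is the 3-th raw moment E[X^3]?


E[X^3] = (1/5) * sum(x^3 for x=1..5)
= 225/5 = 45

45


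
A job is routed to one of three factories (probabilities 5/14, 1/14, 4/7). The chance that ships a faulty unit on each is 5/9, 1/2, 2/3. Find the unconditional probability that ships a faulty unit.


P(A) = P(A|B1)P(B1) + P(A|B2)P(B2) + P(A|B3)P(B3)
= 5/9*5/14 + 1/2*1/14 + 2/3*4/7
= 25/126 + 1/28 + 8/21 = 155/252

155/252


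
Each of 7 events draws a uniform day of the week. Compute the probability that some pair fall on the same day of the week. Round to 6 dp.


P(all different) = prod((7-i)/7 for i=0..6) = 0.006120
P(at least one match) = 1 - 0.006120 = 0.993880

0.993880


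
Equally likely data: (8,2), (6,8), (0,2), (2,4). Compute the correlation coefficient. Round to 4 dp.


Cov(X,Y) = 2.0000, Var(X) = 10.0000, Var(Y) = 6.0000
rho = Cov/(sqrt(VarX)*sqrt(VarY)) = 0.2582

0.2582


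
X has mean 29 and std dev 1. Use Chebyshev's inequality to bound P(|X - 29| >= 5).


k = 5/1 = 5
Chebyshev: P(|X-mu| >= k*sigma) <= 1/k^2 = 1/5^2 = 1/25

1/25


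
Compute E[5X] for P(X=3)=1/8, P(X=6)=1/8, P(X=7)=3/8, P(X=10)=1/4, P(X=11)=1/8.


E[5X] = sum(g(x)*P(x))
= 15*1/8 + 30*1/8 + 35*3/8 + 50*1/4 + 55*1/8
= 305/8

305/8


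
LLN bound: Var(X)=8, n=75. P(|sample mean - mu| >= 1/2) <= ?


Var(Xbar) = Var(X)/n = 8/75
Chebyshev: P(|Xbar-mu| >= 1/2) <= Var(Xbar)/(1/2)^2 = (8/75)/(1/4) = 32/75

32/75


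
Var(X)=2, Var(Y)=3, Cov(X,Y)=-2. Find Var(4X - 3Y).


Var(4X - 3Y) = 4^2*Var(X) + (-3)^2*Var(Y) + 2*4*(-3)*Cov(X,Y)
= 16*2 + 9*3 - 24*(-2)
= 32 + 27 + 48 = 107

107


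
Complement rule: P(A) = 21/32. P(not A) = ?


P(A') = 1 - P(A) = 1 - 21/32 = 11/32

11/32


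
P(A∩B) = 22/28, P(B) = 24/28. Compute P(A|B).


P(A|B) = P(A∩B)/P(B) = (22/28)/(24/28) = 22/24 = 11/12

11/12


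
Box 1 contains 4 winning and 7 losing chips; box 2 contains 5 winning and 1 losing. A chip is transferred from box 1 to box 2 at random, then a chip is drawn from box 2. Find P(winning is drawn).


P(transfer winning) = 4/11; P(transfer losing) = 7/11
If winning transferred: Urn II has 6 winning of 7, so P(winning|winning moved) = 6/7
If losing transferred: Urn II has 5 winning of 7, so P(winning|losing moved) = 5/7
By total probability: P(winning) = 4/11*6/7 + 7/11*5/7 = 59/77

59/77


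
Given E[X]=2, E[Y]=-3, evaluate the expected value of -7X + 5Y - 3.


E[-7X + 5Y - 3] = -7*E[X] + 5*E[Y] - 3
= (-7)*(2) + (5)*(-3) + (-3)
= -14 - 15 - 3 = -32

-32


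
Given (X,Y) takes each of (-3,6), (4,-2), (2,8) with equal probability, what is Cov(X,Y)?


E[X]=1, E[Y]=4, E[XY]=-10/3
Cov(X,Y) = E[XY] - E[X]E[Y] = -10/3 - 1*4 = -22/3

-22/3


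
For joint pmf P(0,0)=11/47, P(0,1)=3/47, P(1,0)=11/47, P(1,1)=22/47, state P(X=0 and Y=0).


Read from table: P(X=0, Y=0) = 11/47

11/47


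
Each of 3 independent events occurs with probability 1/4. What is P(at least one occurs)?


P(at least one) = 1 - P(none)
P(none) = (1 - 1/4)^3 = (3/4)^3 = 27/64
P(at least one) = 1 - 27/64 = 37/64

37/64


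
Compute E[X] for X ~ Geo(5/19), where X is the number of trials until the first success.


For geometric (trials until first success), E[X] = 1/p = 1/(5/19) = 19/5

19/5


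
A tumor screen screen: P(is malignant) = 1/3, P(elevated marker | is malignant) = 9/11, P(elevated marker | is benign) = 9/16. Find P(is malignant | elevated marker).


P(A) = P(A|B)P(B) + P(A|B')P(B') = 9/11*1/3 + 9/16*2/3 = 57/88
P(B|A) = P(A|B)P(B)/P(A) = (3/11)/(57/88) = 8/19

8/19


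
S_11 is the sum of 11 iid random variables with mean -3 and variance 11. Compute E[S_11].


E[S_n] = n*E[X_1] = 11*-3 = -33

-33


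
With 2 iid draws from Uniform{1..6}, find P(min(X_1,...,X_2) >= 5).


P(min >= 5) = P(all X_i >= 5) = (P(X_1 >= 5))^2
= (2/6)^2 = (1/3)^2 = 1/9

1/9
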